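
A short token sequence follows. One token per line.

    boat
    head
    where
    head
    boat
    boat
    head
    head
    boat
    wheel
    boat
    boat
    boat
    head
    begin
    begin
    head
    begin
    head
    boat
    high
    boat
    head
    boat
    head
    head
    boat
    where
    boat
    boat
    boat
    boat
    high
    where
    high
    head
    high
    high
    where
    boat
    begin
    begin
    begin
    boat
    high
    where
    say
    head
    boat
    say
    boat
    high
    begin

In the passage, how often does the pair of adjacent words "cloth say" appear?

0

Scanning the 52 overlapping bigram windows for "cloth say":
  (none found)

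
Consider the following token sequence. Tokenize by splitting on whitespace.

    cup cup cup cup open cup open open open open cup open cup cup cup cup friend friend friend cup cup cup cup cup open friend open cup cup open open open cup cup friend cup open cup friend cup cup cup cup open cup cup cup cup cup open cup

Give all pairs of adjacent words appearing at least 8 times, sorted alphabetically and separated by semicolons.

cup cup; cup open; open cup

Bigram counts meeting the condition (at least 8 times):
  cup cup: 19
  cup open: 8
  open cup: 8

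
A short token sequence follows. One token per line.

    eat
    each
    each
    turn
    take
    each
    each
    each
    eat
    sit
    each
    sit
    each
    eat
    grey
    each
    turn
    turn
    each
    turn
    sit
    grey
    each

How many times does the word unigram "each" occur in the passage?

10

Scanning the 23 tokens for "each":
  position 2: each
  position 3: each
  position 6: each
  position 7: each
  position 8: each
  position 11: each
  position 13: each
  position 16: each
  position 19: each
  position 23: each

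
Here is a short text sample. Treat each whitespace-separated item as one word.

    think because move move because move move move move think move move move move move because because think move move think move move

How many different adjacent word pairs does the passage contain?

23 tokens → 22 bigram windows in total.
Repeated bigrams (each contributes count−1 duplicates):
  move move: 10
  think move: 3
  because move: 2
  move because: 2
  move think: 2
14 duplicate windows → 22 − 14 = 8 distinct.

8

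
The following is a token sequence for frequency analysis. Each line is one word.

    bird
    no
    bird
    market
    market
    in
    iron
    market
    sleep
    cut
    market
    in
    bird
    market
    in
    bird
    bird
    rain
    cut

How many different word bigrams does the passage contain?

19 tokens → 18 bigram windows in total.
Repeated bigrams (each contributes count−1 duplicates):
  market in: 3
  bird market: 2
  in bird: 2
4 duplicate windows → 18 − 4 = 14 distinct.

14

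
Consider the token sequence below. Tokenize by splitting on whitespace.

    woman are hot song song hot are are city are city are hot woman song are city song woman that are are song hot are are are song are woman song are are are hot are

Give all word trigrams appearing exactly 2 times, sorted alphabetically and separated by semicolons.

Trigram counts meeting the condition (exactly 2 times):
  are are are: 2
  are are song: 2
  are city are: 2
  hot are are: 2
  song hot are: 2
  woman song are: 2

are are are; are are song; are city are; hot are are; song hot are; woman song are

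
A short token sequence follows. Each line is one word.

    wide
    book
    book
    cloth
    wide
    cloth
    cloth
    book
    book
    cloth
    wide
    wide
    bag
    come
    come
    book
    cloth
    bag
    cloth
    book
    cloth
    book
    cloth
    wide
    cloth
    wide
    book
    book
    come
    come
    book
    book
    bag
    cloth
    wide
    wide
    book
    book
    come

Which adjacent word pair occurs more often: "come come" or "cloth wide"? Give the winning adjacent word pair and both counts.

"cloth wide" (5 vs 2)

"come come": 2 occurrences
"cloth wide": 5 occurrences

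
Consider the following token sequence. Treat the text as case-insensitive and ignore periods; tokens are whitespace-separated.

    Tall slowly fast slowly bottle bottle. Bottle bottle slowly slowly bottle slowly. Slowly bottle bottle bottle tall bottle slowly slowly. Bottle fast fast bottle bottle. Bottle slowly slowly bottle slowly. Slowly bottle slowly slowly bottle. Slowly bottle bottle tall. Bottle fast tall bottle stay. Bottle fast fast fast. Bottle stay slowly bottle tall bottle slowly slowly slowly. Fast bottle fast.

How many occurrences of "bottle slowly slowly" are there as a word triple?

7

Scanning the 58 overlapping trigram windows for "bottle slowly slowly":
  position 8–10: bottle slowly slowly
  position 11–13: bottle slowly slowly
  position 18–20: bottle slowly slowly
  position 26–28: bottle slowly slowly
  position 29–31: bottle slowly slowly
  position 32–34: bottle slowly slowly
  position 54–56: bottle slowly slowly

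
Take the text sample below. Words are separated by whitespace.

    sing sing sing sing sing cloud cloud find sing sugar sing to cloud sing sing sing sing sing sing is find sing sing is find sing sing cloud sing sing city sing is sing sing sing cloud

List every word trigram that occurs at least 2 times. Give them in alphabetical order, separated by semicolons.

Trigram counts meeting the condition (at least 2 times):
  cloud sing sing: 2
  find sing sing: 2
  is find sing: 2
  sing is find: 2
  sing sing cloud: 3
  sing sing is: 2
  sing sing sing: 8

cloud sing sing; find sing sing; is find sing; sing is find; sing sing cloud; sing sing is; sing sing sing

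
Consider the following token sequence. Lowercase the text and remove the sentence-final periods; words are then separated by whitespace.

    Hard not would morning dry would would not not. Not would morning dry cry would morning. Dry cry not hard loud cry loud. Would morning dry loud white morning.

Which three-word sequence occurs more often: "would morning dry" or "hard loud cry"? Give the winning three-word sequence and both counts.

"would morning dry" (4 vs 1)

"would morning dry": 4 occurrences
"hard loud cry": 1 occurrence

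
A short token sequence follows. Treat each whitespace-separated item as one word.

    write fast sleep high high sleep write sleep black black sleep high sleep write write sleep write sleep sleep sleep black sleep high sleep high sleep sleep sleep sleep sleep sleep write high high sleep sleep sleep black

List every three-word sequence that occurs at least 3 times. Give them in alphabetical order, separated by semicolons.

sleep high sleep; sleep sleep sleep

Trigram counts meeting the condition (at least 3 times):
  sleep high sleep: 3
  sleep sleep sleep: 6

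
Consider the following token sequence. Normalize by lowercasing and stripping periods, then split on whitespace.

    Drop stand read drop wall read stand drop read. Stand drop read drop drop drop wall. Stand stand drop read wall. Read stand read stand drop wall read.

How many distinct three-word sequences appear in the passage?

20

28 tokens → 26 trigram windows in total.
Repeated trigrams (each contributes count−1 duplicates):
  read stand drop: 3
  stand drop read: 3
  drop wall read: 2
  wall read stand: 2
6 duplicate windows → 26 − 6 = 20 distinct.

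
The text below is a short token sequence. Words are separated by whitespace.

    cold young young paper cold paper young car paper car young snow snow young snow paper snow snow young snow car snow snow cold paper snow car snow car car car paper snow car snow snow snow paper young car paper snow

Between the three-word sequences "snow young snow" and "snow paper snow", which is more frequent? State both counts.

"snow young snow" (2 vs 1)

"snow young snow": 2 occurrences
"snow paper snow": 1 occurrence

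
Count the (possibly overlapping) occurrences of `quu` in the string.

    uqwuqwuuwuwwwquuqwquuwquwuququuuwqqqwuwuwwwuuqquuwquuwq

Sliding a length-3 window over the 55 characters (53 positions):
  position 14–16: quu
  position 19–21: quu
  position 29–31: quu
  position 47–49: quu
  position 51–53: quu

5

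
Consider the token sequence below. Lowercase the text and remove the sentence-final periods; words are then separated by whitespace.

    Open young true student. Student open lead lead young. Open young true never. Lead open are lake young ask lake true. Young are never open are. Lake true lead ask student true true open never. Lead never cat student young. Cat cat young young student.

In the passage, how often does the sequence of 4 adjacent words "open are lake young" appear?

1

Scanning the 42 overlapping 4-gram windows for "open are lake young":
  position 15–18: open are lake young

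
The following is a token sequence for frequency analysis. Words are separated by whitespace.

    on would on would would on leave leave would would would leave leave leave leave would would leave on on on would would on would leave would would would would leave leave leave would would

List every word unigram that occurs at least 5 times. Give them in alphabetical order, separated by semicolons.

leave; on; would

Unigram counts meeting the condition (at least 5 times):
  leave: 11
  on: 7
  would: 17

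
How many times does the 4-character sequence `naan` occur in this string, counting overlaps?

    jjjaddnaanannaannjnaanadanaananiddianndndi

Sliding a length-4 window over the 42 characters (39 positions):
  position 7–10: naan
  position 13–16: naan
  position 19–22: naan
  position 26–29: naan

4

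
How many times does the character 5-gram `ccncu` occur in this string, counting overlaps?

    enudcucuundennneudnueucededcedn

Sliding a length-5 window over the 31 characters (27 positions):
  (no match at any position)

0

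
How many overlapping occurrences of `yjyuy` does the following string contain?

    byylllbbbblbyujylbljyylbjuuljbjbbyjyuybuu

1

Sliding a length-5 window over the 41 characters (37 positions):
  position 34–38: yjyuy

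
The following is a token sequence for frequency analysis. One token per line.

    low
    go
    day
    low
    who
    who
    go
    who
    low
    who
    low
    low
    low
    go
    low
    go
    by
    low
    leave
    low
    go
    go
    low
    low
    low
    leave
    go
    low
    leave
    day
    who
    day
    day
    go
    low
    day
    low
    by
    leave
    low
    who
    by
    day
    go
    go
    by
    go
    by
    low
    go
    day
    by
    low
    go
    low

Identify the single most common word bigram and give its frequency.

Bigram frequencies (highest first):
  low go: 6
  go low: 5
  low low: 4
  low who: 3
  go by: 3
  by low: 3
  … (22 more, each ≤ 3)

"low go", 6 times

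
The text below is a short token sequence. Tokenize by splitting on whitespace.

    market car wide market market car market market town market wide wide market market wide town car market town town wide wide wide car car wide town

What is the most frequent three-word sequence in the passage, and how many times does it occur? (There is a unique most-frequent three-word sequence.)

Trigram frequencies (highest first):
  wide market market: 2
  market car wide: 1
  car wide market: 1
  market market car: 1
  market car market: 1
  car market market: 1
  … (18 more, each ≤ 1)

"wide market market", 2 times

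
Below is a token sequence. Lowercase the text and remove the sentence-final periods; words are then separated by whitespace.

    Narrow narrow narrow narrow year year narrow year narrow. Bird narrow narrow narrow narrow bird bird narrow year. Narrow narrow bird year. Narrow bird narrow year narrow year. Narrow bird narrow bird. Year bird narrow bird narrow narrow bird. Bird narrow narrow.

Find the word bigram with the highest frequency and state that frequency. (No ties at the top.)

Bigram frequencies (highest first):
  narrow narrow: 9
  narrow bird: 8
  bird narrow: 7
  year narrow: 6
  narrow year: 5
  bird bird: 2
  … (3 more, each ≤ 2)

"narrow narrow", 9 times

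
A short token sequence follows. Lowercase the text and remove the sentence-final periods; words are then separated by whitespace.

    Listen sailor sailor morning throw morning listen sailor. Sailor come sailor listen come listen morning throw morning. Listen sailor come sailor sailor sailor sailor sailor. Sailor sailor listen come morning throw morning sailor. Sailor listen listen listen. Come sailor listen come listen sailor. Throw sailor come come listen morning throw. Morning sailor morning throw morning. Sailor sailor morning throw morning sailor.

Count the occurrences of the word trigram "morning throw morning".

Scanning the 59 overlapping trigram windows for "morning throw morning":
  position 4–6: morning throw morning
  position 15–17: morning throw morning
  position 30–32: morning throw morning
  position 49–51: morning throw morning
  position 53–55: morning throw morning
  position 58–60: morning throw morning

6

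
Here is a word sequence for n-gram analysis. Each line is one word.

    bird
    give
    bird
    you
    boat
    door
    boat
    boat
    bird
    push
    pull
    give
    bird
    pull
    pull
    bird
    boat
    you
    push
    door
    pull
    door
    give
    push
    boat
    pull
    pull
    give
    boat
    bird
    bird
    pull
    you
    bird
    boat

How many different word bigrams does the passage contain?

35 tokens → 34 bigram windows in total.
Repeated bigrams (each contributes count−1 duplicates):
  bird boat: 2
  bird pull: 2
  boat bird: 2
  give bird: 2
  pull give: 2
  pull pull: 2
6 duplicate windows → 34 − 6 = 28 distinct.

28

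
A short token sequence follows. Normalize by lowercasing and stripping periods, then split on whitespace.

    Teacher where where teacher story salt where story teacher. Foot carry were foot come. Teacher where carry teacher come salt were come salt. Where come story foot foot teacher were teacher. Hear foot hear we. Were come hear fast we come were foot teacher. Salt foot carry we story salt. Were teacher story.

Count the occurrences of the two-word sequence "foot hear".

Scanning the 52 overlapping bigram windows for "foot hear":
  position 33–34: foot hear

1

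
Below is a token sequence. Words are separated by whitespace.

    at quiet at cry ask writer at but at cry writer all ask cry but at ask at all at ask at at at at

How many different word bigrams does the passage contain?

18

25 tokens → 24 bigram windows in total.
Repeated bigrams (each contributes count−1 duplicates):
  at at: 3
  ask at: 2
  at ask: 2
  at cry: 2
  but at: 2
6 duplicate windows → 24 − 6 = 18 distinct.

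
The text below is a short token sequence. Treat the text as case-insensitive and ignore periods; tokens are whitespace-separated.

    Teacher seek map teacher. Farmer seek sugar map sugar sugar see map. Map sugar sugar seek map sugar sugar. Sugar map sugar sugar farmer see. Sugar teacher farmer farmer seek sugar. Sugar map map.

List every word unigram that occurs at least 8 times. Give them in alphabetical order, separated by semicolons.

Unigram counts meeting the condition (at least 8 times):
  map: 8
  sugar: 13

map; sugar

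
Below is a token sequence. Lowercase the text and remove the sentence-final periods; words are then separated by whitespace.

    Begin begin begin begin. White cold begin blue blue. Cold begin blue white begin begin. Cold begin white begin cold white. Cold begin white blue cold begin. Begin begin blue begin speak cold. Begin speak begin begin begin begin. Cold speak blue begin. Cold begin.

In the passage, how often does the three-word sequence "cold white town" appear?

Scanning the 43 overlapping trigram windows for "cold white town":
  (none found)

0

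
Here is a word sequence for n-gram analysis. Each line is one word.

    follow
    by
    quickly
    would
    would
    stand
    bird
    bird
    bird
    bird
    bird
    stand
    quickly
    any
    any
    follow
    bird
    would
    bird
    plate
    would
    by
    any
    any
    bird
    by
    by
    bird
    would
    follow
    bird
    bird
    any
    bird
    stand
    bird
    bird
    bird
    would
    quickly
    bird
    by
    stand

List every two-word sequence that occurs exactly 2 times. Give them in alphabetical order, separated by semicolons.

any any; any bird; bird by; bird stand; follow bird; stand bird

Bigram counts meeting the condition (exactly 2 times):
  any any: 2
  any bird: 2
  bird by: 2
  bird stand: 2
  follow bird: 2
  stand bird: 2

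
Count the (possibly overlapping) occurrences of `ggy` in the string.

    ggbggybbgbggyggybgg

Sliding a length-3 window over the 19 characters (17 positions):
  position 4–6: ggy
  position 11–13: ggy
  position 14–16: ggy

3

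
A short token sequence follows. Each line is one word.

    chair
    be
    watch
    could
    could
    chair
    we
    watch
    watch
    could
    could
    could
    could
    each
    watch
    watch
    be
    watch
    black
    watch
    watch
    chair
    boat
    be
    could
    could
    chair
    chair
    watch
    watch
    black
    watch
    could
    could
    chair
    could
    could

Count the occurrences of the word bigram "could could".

7

Scanning the 36 overlapping bigram windows for "could could":
  position 4–5: could could
  position 10–11: could could
  position 11–12: could could
  position 12–13: could could
  position 25–26: could could
  position 33–34: could could
  position 36–37: could could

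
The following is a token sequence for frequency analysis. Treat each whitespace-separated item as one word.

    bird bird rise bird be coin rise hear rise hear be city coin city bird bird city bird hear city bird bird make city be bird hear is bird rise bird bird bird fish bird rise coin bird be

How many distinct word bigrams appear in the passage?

39 tokens → 38 bigram windows in total.
Repeated bigrams (each contributes count−1 duplicates):
  bird bird: 5
  bird rise: 3
  city bird: 3
  bird be: 2
  bird hear: 2
  rise bird: 2
  rise hear: 2
12 duplicate windows → 38 − 12 = 26 distinct.

26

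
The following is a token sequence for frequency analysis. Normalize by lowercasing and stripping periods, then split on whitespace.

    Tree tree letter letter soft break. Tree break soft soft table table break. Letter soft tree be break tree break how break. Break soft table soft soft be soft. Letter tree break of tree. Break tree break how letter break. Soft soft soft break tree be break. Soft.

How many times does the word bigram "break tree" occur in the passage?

4

Scanning the 47 overlapping bigram windows for "break tree":
  position 6–7: break tree
  position 18–19: break tree
  position 35–36: break tree
  position 44–45: break tree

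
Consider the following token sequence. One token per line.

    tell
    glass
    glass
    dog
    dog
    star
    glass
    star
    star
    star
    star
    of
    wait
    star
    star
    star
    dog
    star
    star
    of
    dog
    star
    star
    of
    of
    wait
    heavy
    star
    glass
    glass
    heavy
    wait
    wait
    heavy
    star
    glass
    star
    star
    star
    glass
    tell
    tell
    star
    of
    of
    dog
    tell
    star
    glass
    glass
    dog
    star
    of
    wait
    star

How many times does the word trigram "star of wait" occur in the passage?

2

Scanning the 53 overlapping trigram windows for "star of wait":
  position 11–13: star of wait
  position 52–54: star of wait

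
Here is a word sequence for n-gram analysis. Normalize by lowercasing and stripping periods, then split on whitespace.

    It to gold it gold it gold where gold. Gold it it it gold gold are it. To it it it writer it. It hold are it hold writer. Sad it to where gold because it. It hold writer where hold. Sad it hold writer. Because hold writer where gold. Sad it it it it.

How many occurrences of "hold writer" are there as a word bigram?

Scanning the 54 overlapping bigram windows for "hold writer":
  position 28–29: hold writer
  position 38–39: hold writer
  position 44–45: hold writer
  position 47–48: hold writer

4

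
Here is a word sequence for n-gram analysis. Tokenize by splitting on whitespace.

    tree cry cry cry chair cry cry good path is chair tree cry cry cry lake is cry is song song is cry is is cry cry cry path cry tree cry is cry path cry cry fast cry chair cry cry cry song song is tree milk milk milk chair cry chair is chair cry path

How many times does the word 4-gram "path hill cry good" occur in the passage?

Scanning the 54 overlapping 4-gram windows for "path hill cry good":
  (none found)

0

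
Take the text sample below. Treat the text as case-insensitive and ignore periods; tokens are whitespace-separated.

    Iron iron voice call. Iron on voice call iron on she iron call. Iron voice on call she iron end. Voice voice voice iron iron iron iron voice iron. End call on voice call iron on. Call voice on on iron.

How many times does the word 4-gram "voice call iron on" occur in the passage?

Scanning the 38 overlapping 4-gram windows for "voice call iron on":
  position 3–6: voice call iron on
  position 7–10: voice call iron on
  position 33–36: voice call iron on

3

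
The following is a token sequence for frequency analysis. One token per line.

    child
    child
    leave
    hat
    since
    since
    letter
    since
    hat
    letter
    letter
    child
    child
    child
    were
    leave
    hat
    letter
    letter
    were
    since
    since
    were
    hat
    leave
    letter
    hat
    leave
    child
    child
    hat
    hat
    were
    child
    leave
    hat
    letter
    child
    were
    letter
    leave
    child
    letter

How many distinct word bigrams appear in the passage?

43 tokens → 42 bigram windows in total.
Repeated bigrams (each contributes count−1 duplicates):
  child child: 4
  hat letter: 3
  leave hat: 3
  child leave: 2
  child were: 2
  hat leave: 2
  leave child: 2
  letter child: 2
  … (2 more repeated)
14 duplicate windows → 42 − 14 = 28 distinct.

28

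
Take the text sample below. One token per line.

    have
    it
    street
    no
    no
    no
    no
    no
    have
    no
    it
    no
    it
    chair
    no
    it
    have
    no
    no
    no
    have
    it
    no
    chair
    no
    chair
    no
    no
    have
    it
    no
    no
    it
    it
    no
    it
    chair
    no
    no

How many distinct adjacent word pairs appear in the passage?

13

39 tokens → 38 bigram windows in total.
Repeated bigrams (each contributes count−1 duplicates):
  no no: 9
  no it: 5
  chair no: 4
  it no: 4
  have it: 3
  no have: 3
  have no: 2
  it chair: 2
  … (1 more repeated)
25 duplicate windows → 38 − 25 = 13 distinct.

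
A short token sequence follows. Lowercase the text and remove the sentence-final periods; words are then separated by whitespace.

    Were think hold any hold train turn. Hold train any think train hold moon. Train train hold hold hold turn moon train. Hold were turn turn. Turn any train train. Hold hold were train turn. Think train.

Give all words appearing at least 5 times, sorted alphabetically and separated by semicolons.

hold; train; turn

Unigram counts meeting the condition (at least 5 times):
  hold: 10
  train: 10
  turn: 6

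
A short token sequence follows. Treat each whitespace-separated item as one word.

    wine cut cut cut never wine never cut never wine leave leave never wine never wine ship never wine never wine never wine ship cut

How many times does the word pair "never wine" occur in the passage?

Scanning the 24 overlapping bigram windows for "never wine":
  position 5–6: never wine
  position 9–10: never wine
  position 13–14: never wine
  position 15–16: never wine
  position 18–19: never wine
  position 20–21: never wine
  position 22–23: never wine

7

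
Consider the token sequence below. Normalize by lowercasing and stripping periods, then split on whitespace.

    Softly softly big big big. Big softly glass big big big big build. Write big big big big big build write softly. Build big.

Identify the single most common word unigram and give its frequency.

Unigram frequencies (highest first):
  big: 14
  softly: 4
  build: 3
  write: 2
  glass: 1

"big", 14 times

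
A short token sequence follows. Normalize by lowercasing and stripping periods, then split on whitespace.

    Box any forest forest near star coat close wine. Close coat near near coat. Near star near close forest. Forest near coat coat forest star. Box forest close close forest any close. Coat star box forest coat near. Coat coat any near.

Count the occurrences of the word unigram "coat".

Scanning the 42 tokens for "coat":
  position 7: coat
  position 11: coat
  position 14: coat
  position 22: coat
  position 23: coat
  position 33: coat
  position 37: coat
  position 39: coat
  position 40: coat

9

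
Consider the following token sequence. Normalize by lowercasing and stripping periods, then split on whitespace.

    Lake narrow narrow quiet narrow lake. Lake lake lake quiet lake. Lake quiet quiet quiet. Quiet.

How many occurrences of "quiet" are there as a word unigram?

Scanning the 16 tokens for "quiet":
  position 4: quiet
  position 10: quiet
  position 13: quiet
  position 14: quiet
  position 15: quiet
  position 16: quiet

6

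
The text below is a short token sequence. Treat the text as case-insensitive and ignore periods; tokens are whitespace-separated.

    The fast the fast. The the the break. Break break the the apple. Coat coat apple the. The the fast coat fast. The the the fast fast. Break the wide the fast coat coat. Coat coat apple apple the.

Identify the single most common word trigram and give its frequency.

"the the the", 3 times

Trigram frequencies (highest first):
  the the the: 3
  the fast the: 2
  fast the the: 2
  coat coat apple: 2
  the the fast: 2
  the fast coat: 2
  … (23 more, each ≤ 2)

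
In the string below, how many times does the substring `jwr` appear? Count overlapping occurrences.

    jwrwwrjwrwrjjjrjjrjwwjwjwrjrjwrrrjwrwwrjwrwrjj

6

Sliding a length-3 window over the 46 characters (44 positions):
  position 1–3: jwr
  position 7–9: jwr
  position 24–26: jwr
  position 29–31: jwr
  position 34–36: jwr
  position 40–42: jwr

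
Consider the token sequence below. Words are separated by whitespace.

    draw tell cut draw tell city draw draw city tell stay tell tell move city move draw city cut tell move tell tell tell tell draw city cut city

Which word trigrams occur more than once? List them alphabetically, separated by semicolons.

draw city cut; tell tell tell

Trigram counts meeting the condition (more than once):
  draw city cut: 2
  tell tell tell: 2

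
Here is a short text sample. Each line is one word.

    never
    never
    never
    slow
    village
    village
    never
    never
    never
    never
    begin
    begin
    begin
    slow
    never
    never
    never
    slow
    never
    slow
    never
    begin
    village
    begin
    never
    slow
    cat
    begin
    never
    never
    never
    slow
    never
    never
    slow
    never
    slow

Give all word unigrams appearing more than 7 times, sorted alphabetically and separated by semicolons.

Unigram counts meeting the condition (more than 7 times):
  never: 19
  slow: 8

never; slow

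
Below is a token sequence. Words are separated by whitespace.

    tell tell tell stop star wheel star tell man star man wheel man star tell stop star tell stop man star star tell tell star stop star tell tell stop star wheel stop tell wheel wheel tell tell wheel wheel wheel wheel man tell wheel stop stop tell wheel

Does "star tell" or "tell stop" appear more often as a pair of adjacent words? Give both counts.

"star tell": 5 occurrences
"tell stop": 4 occurrences

"star tell" (5 vs 4)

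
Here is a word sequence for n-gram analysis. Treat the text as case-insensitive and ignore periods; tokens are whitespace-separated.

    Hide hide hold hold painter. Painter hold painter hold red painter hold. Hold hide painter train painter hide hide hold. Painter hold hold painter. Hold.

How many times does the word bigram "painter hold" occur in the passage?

Scanning the 24 overlapping bigram windows for "painter hold":
  position 6–7: painter hold
  position 8–9: painter hold
  position 11–12: painter hold
  position 21–22: painter hold
  position 24–25: painter hold

5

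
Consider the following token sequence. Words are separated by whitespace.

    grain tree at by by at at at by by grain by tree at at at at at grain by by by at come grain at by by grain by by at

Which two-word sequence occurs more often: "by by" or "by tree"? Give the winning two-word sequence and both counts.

"by by": 6 occurrences
"by tree": 1 occurrence

"by by" (6 vs 1)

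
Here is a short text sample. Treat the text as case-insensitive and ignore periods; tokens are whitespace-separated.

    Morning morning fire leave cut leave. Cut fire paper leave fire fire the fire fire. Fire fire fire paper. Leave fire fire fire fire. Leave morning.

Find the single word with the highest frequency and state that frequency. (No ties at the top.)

Unigram frequencies (highest first):
  fire: 13
  leave: 5
  morning: 3
  cut: 2
  paper: 2
  the: 1

"fire", 13 times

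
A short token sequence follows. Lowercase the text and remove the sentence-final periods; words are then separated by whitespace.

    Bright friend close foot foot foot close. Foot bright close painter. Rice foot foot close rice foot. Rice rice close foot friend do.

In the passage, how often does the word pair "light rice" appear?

0

Scanning the 22 overlapping bigram windows for "light rice":
  (none found)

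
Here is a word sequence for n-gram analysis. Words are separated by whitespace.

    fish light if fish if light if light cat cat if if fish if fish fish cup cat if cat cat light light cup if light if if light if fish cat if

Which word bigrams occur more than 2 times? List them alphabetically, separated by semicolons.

cat if; if fish; if light; light if

Bigram counts meeting the condition (more than 2 times):
  cat if: 3
  if fish: 4
  if light: 4
  light if: 4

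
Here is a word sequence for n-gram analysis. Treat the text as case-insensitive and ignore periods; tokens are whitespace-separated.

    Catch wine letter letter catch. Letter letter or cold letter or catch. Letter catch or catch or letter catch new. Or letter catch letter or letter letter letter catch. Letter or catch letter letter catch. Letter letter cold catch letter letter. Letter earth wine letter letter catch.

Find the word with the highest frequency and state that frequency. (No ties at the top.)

Unigram frequencies (highest first):
  letter: 22
  catch: 12
  or: 7
  wine: 2
  cold: 2
  new: 1
  … (1 more, each ≤ 1)

"letter", 22 times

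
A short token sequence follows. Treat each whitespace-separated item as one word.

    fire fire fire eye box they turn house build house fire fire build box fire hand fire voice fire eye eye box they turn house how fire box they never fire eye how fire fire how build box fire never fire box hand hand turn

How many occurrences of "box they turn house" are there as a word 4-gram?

Scanning the 42 overlapping 4-gram windows for "box they turn house":
  position 5–8: box they turn house
  position 22–25: box they turn house

2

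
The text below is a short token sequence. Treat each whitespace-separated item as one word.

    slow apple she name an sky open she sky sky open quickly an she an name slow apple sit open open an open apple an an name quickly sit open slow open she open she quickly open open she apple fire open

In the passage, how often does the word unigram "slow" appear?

3

Scanning the 42 tokens for "slow":
  position 1: slow
  position 17: slow
  position 31: slow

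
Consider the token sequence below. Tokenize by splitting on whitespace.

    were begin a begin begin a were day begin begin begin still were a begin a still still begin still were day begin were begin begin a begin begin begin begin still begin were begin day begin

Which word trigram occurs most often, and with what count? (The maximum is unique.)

"begin begin begin", 3 times

Trigram frequencies (highest first):
  begin begin begin: 3
  begin a begin: 2
  a begin begin: 2
  begin begin a: 2
  were day begin: 2
  begin begin still: 2
  … (20 more, each ≤ 2)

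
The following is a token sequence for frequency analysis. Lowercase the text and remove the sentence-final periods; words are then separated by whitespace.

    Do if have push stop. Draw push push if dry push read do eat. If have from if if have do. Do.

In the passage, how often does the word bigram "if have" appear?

Scanning the 21 overlapping bigram windows for "if have":
  position 2–3: if have
  position 15–16: if have
  position 19–20: if have

3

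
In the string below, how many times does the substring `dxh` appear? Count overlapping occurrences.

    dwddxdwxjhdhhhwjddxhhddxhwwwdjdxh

3

Sliding a length-3 window over the 33 characters (31 positions):
  position 18–20: dxh
  position 23–25: dxh
  position 31–33: dxh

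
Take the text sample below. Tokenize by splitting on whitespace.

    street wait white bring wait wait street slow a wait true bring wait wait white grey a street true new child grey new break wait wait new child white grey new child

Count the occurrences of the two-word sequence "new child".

Scanning the 31 overlapping bigram windows for "new child":
  position 20–21: new child
  position 27–28: new child
  position 31–32: new child

3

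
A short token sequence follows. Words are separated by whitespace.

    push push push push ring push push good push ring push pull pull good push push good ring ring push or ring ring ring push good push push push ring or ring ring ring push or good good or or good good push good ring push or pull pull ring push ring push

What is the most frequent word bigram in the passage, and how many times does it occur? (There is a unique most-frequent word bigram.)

"ring push", 8 times

Bigram frequencies (highest first):
  ring push: 8
  push push: 7
  ring ring: 5
  push ring: 4
  push good: 4
  good push: 4
  … (13 more, each ≤ 3)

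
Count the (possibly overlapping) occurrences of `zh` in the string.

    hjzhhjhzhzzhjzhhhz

Sliding a length-2 window over the 18 characters (17 positions):
  position 3–4: zh
  position 8–9: zh
  position 11–12: zh
  position 14–15: zh

4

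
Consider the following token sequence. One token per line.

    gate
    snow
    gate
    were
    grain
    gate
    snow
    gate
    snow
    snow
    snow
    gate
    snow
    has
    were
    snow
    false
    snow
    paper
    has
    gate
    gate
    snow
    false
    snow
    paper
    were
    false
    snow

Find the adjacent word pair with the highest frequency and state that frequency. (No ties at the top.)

"gate snow", 5 times

Bigram frequencies (highest first):
  gate snow: 5
  snow gate: 3
  false snow: 3
  snow snow: 2
  snow false: 2
  snow paper: 2
  … (11 more, each ≤ 1)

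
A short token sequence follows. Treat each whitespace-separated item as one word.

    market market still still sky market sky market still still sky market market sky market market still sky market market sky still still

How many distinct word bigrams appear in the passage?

23 tokens → 22 bigram windows in total.
Repeated bigrams (each contributes count−1 duplicates):
  sky market: 5
  market market: 4
  market sky: 3
  market still: 3
  still sky: 3
  still still: 3
15 duplicate windows → 22 − 15 = 7 distinct.

7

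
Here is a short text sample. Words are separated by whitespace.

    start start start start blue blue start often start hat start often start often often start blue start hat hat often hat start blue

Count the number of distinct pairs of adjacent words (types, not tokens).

24 tokens → 23 bigram windows in total.
Repeated bigrams (each contributes count−1 duplicates):
  often start: 3
  start blue: 3
  start often: 3
  start start: 3
  blue start: 2
  hat start: 2
  start hat: 2
11 duplicate windows → 23 − 11 = 12 distinct.

12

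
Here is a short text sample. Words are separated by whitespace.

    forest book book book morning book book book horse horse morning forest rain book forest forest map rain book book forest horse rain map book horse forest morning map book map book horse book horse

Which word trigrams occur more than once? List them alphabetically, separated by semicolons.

Trigram counts meeting the condition (more than once):
  book book book: 2
  map book horse: 2

book book book; map book horse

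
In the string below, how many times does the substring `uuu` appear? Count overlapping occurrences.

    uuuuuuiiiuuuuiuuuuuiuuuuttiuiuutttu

11

Sliding a length-3 window over the 35 characters (33 positions):
  position 1–3: uuu
  position 2–4: uuu
  position 3–5: uuu
  position 4–6: uuu
  position 10–12: uuu
  position 11–13: uuu
  position 15–17: uuu
  position 16–18: uuu
  position 17–19: uuu
  position 21–23: uuu
  … (1 more)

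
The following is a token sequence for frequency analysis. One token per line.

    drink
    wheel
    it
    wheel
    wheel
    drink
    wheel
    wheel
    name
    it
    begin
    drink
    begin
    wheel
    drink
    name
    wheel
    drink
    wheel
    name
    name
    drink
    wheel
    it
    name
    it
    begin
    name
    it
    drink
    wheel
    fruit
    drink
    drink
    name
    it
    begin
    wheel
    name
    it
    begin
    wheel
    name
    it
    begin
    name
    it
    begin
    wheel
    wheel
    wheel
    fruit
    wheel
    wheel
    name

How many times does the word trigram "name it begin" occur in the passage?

Scanning the 53 overlapping trigram windows for "name it begin":
  position 9–11: name it begin
  position 25–27: name it begin
  position 35–37: name it begin
  position 39–41: name it begin
  position 43–45: name it begin
  position 46–48: name it begin

6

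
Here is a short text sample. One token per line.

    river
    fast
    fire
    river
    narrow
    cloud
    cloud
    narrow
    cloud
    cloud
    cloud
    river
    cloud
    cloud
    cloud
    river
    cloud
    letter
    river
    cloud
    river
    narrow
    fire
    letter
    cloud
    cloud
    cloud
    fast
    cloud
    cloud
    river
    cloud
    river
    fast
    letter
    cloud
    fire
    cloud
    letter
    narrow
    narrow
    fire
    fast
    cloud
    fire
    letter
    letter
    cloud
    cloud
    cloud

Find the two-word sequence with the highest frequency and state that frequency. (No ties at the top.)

Bigram frequencies (highest first):
  cloud cloud: 10
  cloud river: 5
  river cloud: 4
  letter cloud: 3
  river fast: 2
  river narrow: 2
  … (17 more, each ≤ 2)

"cloud cloud", 10 times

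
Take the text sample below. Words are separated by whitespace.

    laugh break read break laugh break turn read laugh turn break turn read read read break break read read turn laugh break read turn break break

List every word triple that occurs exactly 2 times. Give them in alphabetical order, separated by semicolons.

Trigram counts meeting the condition (exactly 2 times):
  break turn read: 2
  laugh break read: 2

break turn read; laugh break read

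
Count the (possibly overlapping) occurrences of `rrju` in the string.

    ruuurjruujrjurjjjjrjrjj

0

Sliding a length-4 window over the 23 characters (20 positions):
  (no match at any position)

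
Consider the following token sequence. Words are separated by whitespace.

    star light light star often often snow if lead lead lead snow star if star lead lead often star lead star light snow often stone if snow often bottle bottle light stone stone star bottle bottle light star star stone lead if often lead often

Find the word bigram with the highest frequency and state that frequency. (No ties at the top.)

Bigram frequencies (highest first):
  lead lead: 3
  star light: 2
  light star: 2
  star lead: 2
  lead often: 2
  snow often: 2
  … (29 more, each ≤ 2)

"lead lead", 3 times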